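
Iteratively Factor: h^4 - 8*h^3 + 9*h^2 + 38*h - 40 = (h - 1)*(h^3 - 7*h^2 + 2*h + 40) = (h - 4)*(h - 1)*(h^2 - 3*h - 10) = (h - 4)*(h - 1)*(h + 2)*(h - 5)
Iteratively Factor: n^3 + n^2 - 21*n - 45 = (n - 5)*(n^2 + 6*n + 9) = (n - 5)*(n + 3)*(n + 3)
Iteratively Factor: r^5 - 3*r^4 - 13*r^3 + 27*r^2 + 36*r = (r + 1)*(r^4 - 4*r^3 - 9*r^2 + 36*r) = (r + 1)*(r + 3)*(r^3 - 7*r^2 + 12*r) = (r - 3)*(r + 1)*(r + 3)*(r^2 - 4*r) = r*(r - 3)*(r + 1)*(r + 3)*(r - 4)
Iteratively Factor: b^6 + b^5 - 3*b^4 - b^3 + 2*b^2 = (b - 1)*(b^5 + 2*b^4 - b^3 - 2*b^2) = b*(b - 1)*(b^4 + 2*b^3 - b^2 - 2*b) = b^2*(b - 1)*(b^3 + 2*b^2 - b - 2) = b^2*(b - 1)^2*(b^2 + 3*b + 2) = b^2*(b - 1)^2*(b + 2)*(b + 1)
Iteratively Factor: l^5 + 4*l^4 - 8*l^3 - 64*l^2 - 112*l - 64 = (l + 2)*(l^4 + 2*l^3 - 12*l^2 - 40*l - 32) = (l + 2)^2*(l^3 - 12*l - 16) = (l + 2)^3*(l^2 - 2*l - 8) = (l - 4)*(l + 2)^3*(l + 2)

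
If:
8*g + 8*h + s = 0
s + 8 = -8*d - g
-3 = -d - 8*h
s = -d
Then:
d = -61/58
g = -37/58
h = 235/464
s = 61/58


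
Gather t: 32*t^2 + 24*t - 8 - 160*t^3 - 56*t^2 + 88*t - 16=-160*t^3 - 24*t^2 + 112*t - 24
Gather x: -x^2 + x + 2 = -x^2 + x + 2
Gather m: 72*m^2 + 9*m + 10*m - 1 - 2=72*m^2 + 19*m - 3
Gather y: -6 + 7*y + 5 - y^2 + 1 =-y^2 + 7*y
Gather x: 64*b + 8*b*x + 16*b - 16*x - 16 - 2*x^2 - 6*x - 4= 80*b - 2*x^2 + x*(8*b - 22) - 20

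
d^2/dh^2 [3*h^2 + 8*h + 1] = 6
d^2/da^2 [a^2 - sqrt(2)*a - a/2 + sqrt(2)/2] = 2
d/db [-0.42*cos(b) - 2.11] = 0.42*sin(b)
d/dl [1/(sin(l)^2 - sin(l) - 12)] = (1 - 2*sin(l))*cos(l)/(sin(l) + cos(l)^2 + 11)^2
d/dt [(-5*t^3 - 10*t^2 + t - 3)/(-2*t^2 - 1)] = (10*t^4 + 17*t^2 + 8*t - 1)/(4*t^4 + 4*t^2 + 1)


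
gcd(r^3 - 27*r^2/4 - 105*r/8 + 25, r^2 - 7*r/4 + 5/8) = r - 5/4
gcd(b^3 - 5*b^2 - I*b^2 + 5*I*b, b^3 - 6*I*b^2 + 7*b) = b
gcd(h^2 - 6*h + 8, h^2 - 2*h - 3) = 1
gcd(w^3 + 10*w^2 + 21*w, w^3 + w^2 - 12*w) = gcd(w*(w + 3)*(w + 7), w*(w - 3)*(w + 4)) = w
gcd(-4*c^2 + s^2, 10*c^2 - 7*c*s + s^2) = -2*c + s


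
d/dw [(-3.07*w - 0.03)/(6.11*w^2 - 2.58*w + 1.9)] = (18.7577*w^2 + 0.3666*w - 5.9104)/(37.3321*w^4 - 31.5276*w^3 + 29.8744*w^2 - 9.804*w + 3.61)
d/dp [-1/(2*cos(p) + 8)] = -sin(p)/(2*(cos(p) + 4)^2)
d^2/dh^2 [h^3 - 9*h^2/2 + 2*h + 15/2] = 6*h - 9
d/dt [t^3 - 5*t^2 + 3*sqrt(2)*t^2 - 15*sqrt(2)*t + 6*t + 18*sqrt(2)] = 3*t^2 - 10*t + 6*sqrt(2)*t - 15*sqrt(2) + 6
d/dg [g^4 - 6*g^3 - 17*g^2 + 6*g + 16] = 4*g^3 - 18*g^2 - 34*g + 6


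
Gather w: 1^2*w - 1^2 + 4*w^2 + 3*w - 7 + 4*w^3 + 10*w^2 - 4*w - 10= 4*w^3 + 14*w^2 - 18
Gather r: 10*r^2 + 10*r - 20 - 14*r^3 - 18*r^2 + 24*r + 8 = -14*r^3 - 8*r^2 + 34*r - 12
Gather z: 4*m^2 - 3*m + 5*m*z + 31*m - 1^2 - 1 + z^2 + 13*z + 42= 4*m^2 + 28*m + z^2 + z*(5*m + 13) + 40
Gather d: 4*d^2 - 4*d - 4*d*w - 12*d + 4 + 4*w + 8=4*d^2 + d*(-4*w - 16) + 4*w + 12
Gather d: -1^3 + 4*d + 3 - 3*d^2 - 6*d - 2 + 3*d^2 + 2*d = 0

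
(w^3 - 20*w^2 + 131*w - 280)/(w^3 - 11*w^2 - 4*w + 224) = (w - 5)/(w + 4)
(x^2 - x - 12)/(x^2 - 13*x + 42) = (x^2 - x - 12)/(x^2 - 13*x + 42)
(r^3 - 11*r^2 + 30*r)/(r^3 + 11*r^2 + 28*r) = (r^2 - 11*r + 30)/(r^2 + 11*r + 28)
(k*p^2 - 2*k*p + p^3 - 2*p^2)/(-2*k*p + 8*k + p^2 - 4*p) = p*(-k*p + 2*k - p^2 + 2*p)/(2*k*p - 8*k - p^2 + 4*p)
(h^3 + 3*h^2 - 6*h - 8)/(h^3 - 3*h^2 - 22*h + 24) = (h^2 - h - 2)/(h^2 - 7*h + 6)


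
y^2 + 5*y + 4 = (y + 1)*(y + 4)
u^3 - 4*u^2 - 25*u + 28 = (u - 7)*(u - 1)*(u + 4)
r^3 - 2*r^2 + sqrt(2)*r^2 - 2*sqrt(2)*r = r*(r - 2)*(r + sqrt(2))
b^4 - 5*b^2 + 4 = (b - 2)*(b - 1)*(b + 1)*(b + 2)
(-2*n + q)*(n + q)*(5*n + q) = -10*n^3 - 7*n^2*q + 4*n*q^2 + q^3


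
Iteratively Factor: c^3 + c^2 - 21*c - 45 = (c + 3)*(c^2 - 2*c - 15) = (c + 3)^2*(c - 5)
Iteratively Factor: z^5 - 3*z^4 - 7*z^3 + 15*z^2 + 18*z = (z)*(z^4 - 3*z^3 - 7*z^2 + 15*z + 18) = z*(z - 3)*(z^3 - 7*z - 6) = z*(z - 3)^2*(z^2 + 3*z + 2) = z*(z - 3)^2*(z + 2)*(z + 1)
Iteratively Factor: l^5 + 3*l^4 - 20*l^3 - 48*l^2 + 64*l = (l + 4)*(l^4 - l^3 - 16*l^2 + 16*l) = l*(l + 4)*(l^3 - l^2 - 16*l + 16) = l*(l - 1)*(l + 4)*(l^2 - 16) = l*(l - 4)*(l - 1)*(l + 4)*(l + 4)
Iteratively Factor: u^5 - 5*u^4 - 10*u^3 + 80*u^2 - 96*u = (u - 4)*(u^4 - u^3 - 14*u^2 + 24*u) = (u - 4)*(u - 3)*(u^3 + 2*u^2 - 8*u) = u*(u - 4)*(u - 3)*(u^2 + 2*u - 8) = u*(u - 4)*(u - 3)*(u + 4)*(u - 2)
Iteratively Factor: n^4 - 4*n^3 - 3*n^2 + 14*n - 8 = (n - 4)*(n^3 - 3*n + 2) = (n - 4)*(n - 1)*(n^2 + n - 2) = (n - 4)*(n - 1)*(n + 2)*(n - 1)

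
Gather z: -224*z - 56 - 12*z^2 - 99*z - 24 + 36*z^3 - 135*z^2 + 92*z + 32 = 36*z^3 - 147*z^2 - 231*z - 48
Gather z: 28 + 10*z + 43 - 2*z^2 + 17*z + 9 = -2*z^2 + 27*z + 80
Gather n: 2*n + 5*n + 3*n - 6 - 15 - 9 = 10*n - 30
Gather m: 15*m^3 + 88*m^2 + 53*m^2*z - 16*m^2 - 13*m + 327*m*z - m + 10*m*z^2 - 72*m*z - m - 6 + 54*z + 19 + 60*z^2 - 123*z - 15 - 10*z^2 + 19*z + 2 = 15*m^3 + m^2*(53*z + 72) + m*(10*z^2 + 255*z - 15) + 50*z^2 - 50*z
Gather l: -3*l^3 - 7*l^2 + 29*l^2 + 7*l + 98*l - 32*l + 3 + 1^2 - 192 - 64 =-3*l^3 + 22*l^2 + 73*l - 252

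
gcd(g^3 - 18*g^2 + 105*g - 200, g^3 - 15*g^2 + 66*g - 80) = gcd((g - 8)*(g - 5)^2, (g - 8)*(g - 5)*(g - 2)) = g^2 - 13*g + 40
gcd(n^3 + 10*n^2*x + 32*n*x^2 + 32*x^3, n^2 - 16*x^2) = n + 4*x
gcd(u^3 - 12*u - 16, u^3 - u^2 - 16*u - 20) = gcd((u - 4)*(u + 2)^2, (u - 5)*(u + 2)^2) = u^2 + 4*u + 4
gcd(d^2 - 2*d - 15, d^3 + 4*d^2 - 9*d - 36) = d + 3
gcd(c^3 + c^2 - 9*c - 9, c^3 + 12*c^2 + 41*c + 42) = c + 3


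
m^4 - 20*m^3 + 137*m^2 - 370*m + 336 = (m - 8)*(m - 7)*(m - 3)*(m - 2)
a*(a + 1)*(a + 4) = a^3 + 5*a^2 + 4*a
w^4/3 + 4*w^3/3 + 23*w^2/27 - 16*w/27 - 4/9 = (w/3 + 1/3)*(w - 2/3)*(w + 2/3)*(w + 3)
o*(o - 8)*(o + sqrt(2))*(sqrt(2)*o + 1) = sqrt(2)*o^4 - 8*sqrt(2)*o^3 + 3*o^3 - 24*o^2 + sqrt(2)*o^2 - 8*sqrt(2)*o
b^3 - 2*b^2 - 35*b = b*(b - 7)*(b + 5)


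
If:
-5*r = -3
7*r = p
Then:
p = 21/5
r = 3/5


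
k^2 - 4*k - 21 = (k - 7)*(k + 3)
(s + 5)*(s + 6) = s^2 + 11*s + 30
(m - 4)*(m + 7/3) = m^2 - 5*m/3 - 28/3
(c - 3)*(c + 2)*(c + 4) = c^3 + 3*c^2 - 10*c - 24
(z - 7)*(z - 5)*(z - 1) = z^3 - 13*z^2 + 47*z - 35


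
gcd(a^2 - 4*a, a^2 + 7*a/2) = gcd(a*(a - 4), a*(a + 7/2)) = a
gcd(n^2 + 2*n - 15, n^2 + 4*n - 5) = n + 5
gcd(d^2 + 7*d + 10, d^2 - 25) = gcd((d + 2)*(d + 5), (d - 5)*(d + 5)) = d + 5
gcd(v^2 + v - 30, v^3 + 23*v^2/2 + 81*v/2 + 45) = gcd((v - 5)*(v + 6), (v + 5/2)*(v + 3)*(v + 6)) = v + 6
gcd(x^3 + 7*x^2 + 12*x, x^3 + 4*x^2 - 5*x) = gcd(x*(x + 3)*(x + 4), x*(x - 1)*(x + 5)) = x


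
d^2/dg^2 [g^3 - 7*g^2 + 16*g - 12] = 6*g - 14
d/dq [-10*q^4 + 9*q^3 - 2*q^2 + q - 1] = -40*q^3 + 27*q^2 - 4*q + 1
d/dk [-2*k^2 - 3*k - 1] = -4*k - 3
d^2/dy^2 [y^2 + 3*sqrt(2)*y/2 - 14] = 2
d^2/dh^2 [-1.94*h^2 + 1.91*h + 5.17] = -3.88000000000000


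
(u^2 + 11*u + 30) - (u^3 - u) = -u^3 + u^2 + 12*u + 30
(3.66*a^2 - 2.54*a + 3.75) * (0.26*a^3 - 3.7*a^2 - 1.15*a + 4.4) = 0.9516*a^5 - 14.2024*a^4 + 6.164*a^3 + 5.15*a^2 - 15.4885*a + 16.5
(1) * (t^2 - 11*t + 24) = t^2 - 11*t + 24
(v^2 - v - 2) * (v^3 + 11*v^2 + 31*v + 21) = v^5 + 10*v^4 + 18*v^3 - 32*v^2 - 83*v - 42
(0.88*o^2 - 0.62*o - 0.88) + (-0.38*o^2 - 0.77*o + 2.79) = 0.5*o^2 - 1.39*o + 1.91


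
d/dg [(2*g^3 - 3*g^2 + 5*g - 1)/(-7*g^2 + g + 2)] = (-14*g^4 + 4*g^3 + 44*g^2 - 26*g + 11)/(49*g^4 - 14*g^3 - 27*g^2 + 4*g + 4)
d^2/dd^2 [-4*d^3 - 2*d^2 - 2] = -24*d - 4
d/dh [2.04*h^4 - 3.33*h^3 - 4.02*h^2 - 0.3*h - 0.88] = 8.16*h^3 - 9.99*h^2 - 8.04*h - 0.3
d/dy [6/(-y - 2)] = 6/(y + 2)^2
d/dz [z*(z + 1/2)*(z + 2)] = 3*z^2 + 5*z + 1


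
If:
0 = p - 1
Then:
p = 1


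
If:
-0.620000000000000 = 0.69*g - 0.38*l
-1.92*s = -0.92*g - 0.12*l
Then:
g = 1.68732654949121*s - 0.172062904717854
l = 3.06382978723404*s + 1.31914893617021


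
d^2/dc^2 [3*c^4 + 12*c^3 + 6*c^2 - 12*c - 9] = 36*c^2 + 72*c + 12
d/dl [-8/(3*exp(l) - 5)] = 24*exp(l)/(3*exp(l) - 5)^2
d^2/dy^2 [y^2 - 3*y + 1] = 2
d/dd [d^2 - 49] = 2*d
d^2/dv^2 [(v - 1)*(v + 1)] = 2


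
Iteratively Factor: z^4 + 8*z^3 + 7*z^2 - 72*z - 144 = (z - 3)*(z^3 + 11*z^2 + 40*z + 48) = (z - 3)*(z + 4)*(z^2 + 7*z + 12) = (z - 3)*(z + 3)*(z + 4)*(z + 4)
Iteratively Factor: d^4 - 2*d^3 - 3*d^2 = (d)*(d^3 - 2*d^2 - 3*d) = d*(d - 3)*(d^2 + d) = d^2*(d - 3)*(d + 1)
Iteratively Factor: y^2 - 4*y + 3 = (y - 1)*(y - 3)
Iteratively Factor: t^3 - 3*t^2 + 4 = (t - 2)*(t^2 - t - 2) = (t - 2)*(t + 1)*(t - 2)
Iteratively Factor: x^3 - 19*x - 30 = (x - 5)*(x^2 + 5*x + 6) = (x - 5)*(x + 3)*(x + 2)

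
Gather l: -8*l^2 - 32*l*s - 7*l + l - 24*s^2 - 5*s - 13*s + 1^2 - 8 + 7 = -8*l^2 + l*(-32*s - 6) - 24*s^2 - 18*s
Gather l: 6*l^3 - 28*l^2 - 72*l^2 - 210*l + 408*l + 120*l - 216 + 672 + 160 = 6*l^3 - 100*l^2 + 318*l + 616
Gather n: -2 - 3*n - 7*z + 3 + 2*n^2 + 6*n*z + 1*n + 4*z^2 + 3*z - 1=2*n^2 + n*(6*z - 2) + 4*z^2 - 4*z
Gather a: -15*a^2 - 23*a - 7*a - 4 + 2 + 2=-15*a^2 - 30*a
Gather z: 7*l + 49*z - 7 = 7*l + 49*z - 7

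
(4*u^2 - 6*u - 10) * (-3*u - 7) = -12*u^3 - 10*u^2 + 72*u + 70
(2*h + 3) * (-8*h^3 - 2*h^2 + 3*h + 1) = -16*h^4 - 28*h^3 + 11*h + 3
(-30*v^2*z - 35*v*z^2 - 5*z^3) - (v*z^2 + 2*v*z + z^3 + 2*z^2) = -30*v^2*z - 36*v*z^2 - 2*v*z - 6*z^3 - 2*z^2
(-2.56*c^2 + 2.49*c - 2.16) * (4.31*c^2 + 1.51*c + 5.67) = -11.0336*c^4 + 6.8663*c^3 - 20.0649*c^2 + 10.8567*c - 12.2472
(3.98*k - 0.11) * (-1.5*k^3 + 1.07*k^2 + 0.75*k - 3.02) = -5.97*k^4 + 4.4236*k^3 + 2.8673*k^2 - 12.1021*k + 0.3322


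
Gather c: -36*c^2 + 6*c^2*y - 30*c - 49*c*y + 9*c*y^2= c^2*(6*y - 36) + c*(9*y^2 - 49*y - 30)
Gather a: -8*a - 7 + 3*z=-8*a + 3*z - 7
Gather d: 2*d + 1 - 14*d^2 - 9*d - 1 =-14*d^2 - 7*d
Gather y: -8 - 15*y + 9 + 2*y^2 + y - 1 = 2*y^2 - 14*y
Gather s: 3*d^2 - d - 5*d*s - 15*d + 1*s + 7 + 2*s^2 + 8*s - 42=3*d^2 - 16*d + 2*s^2 + s*(9 - 5*d) - 35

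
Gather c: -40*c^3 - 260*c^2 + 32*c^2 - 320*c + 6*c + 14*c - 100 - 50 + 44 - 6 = -40*c^3 - 228*c^2 - 300*c - 112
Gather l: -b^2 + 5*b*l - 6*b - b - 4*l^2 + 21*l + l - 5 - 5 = -b^2 - 7*b - 4*l^2 + l*(5*b + 22) - 10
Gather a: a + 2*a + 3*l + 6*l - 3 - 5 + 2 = 3*a + 9*l - 6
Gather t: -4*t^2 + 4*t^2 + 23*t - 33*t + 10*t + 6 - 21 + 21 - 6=0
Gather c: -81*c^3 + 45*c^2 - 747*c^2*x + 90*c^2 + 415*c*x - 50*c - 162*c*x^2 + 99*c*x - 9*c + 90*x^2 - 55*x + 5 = -81*c^3 + c^2*(135 - 747*x) + c*(-162*x^2 + 514*x - 59) + 90*x^2 - 55*x + 5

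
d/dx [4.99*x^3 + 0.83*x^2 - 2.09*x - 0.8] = 14.97*x^2 + 1.66*x - 2.09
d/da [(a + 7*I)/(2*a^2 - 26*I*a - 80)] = (a^2 - 13*I*a - (a + 7*I)*(2*a - 13*I) - 40)/(2*(-a^2 + 13*I*a + 40)^2)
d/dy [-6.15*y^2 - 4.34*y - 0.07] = -12.3*y - 4.34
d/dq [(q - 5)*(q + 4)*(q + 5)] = 3*q^2 + 8*q - 25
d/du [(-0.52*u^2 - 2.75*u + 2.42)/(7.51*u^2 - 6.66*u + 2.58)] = (24.1157*u^2 - 39.0316*u + 9.0222)/(56.4001*u^4 - 100.0332*u^3 + 83.1072*u^2 - 34.3656*u + 6.6564)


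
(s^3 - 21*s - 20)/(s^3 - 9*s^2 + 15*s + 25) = (s + 4)/(s - 5)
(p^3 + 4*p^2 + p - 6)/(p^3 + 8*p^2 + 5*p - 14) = (p + 3)/(p + 7)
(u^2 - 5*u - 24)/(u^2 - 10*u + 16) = (u + 3)/(u - 2)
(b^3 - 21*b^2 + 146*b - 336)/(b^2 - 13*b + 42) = b - 8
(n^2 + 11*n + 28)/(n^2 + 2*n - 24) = (n^2 + 11*n + 28)/(n^2 + 2*n - 24)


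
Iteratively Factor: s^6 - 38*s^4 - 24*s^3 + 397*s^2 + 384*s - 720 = (s - 5)*(s^5 + 5*s^4 - 13*s^3 - 89*s^2 - 48*s + 144) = (s - 5)*(s - 4)*(s^4 + 9*s^3 + 23*s^2 + 3*s - 36) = (s - 5)*(s - 4)*(s + 3)*(s^3 + 6*s^2 + 5*s - 12) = (s - 5)*(s - 4)*(s + 3)^2*(s^2 + 3*s - 4) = (s - 5)*(s - 4)*(s + 3)^2*(s + 4)*(s - 1)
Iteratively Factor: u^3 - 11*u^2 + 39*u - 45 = (u - 3)*(u^2 - 8*u + 15) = (u - 3)^2*(u - 5)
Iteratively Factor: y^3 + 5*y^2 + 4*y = (y + 1)*(y^2 + 4*y) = y*(y + 1)*(y + 4)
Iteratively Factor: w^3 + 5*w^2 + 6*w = (w + 2)*(w^2 + 3*w) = w*(w + 2)*(w + 3)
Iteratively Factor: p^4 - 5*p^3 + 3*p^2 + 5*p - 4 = (p + 1)*(p^3 - 6*p^2 + 9*p - 4) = (p - 1)*(p + 1)*(p^2 - 5*p + 4) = (p - 4)*(p - 1)*(p + 1)*(p - 1)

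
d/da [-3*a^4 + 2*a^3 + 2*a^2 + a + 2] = -12*a^3 + 6*a^2 + 4*a + 1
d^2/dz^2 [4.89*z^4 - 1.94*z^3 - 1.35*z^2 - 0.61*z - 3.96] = 58.68*z^2 - 11.64*z - 2.7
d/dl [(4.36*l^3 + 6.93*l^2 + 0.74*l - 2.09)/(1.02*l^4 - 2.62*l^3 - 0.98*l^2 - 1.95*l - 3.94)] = (-4.4472*l^6 - 14.1372*l^5 + 11.6194*l^4 - 4.5992*l^3 - 80.7509*l^2 - 58.7048*l - 6.9911)/(1.0404*l^8 - 5.3448*l^7 + 4.8652*l^6 + 1.1572*l^5 + 3.1408*l^4 + 24.4676*l^3 + 11.5249*l^2 + 15.366*l + 15.5236)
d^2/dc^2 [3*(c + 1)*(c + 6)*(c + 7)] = 18*c + 84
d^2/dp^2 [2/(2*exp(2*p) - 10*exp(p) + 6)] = ((5 - 4*exp(p))*(exp(2*p) - 5*exp(p) + 3) + 2*(2*exp(p) - 5)^2*exp(p))*exp(p)/(exp(2*p) - 5*exp(p) + 3)^3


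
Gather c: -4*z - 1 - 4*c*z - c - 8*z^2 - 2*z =c*(-4*z - 1) - 8*z^2 - 6*z - 1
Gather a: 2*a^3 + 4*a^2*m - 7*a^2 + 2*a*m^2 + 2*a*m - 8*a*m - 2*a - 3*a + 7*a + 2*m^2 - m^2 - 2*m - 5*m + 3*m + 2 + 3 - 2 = 2*a^3 + a^2*(4*m - 7) + a*(2*m^2 - 6*m + 2) + m^2 - 4*m + 3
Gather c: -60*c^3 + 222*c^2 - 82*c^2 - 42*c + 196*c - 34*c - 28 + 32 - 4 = -60*c^3 + 140*c^2 + 120*c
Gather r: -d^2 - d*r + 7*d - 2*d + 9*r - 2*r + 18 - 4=-d^2 + 5*d + r*(7 - d) + 14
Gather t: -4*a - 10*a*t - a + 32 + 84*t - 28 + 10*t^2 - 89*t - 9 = -5*a + 10*t^2 + t*(-10*a - 5) - 5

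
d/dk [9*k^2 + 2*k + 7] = 18*k + 2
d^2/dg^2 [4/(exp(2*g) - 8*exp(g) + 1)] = 16*((2 - exp(g))*(exp(2*g) - 8*exp(g) + 1) + 2*(exp(g) - 4)^2*exp(g))*exp(g)/(exp(2*g) - 8*exp(g) + 1)^3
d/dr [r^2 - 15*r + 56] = 2*r - 15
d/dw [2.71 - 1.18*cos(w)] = 1.18*sin(w)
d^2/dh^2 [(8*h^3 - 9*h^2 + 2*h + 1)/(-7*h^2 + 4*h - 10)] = 2*(586*h^3 - 1077*h^2 - 1896*h + 874)/(343*h^6 - 588*h^5 + 1806*h^4 - 1744*h^3 + 2580*h^2 - 1200*h + 1000)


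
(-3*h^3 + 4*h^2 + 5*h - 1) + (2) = -3*h^3 + 4*h^2 + 5*h + 1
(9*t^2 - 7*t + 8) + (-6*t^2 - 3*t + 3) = 3*t^2 - 10*t + 11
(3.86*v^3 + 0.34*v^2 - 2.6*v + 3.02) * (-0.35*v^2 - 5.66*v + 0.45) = -1.351*v^5 - 21.9666*v^4 + 0.7226*v^3 + 13.812*v^2 - 18.2632*v + 1.359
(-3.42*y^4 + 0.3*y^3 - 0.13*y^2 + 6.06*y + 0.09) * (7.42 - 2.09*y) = 7.1478*y^5 - 26.0034*y^4 + 2.4977*y^3 - 13.63*y^2 + 44.7771*y + 0.6678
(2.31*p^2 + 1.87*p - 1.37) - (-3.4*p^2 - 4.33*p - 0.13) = 5.71*p^2 + 6.2*p - 1.24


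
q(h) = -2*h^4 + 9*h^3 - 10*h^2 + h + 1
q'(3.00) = -32.00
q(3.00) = -5.00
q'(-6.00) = 2821.00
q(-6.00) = -4901.00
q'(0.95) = -0.49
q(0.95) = -0.99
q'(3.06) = -36.60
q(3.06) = -7.06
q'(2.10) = 3.98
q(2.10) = 3.45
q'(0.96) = -0.39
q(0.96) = -0.99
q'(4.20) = -199.42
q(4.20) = -126.75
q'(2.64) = -10.82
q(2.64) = 2.39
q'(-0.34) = 11.24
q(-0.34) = -0.88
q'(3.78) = -120.89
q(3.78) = -60.33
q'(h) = -8*h^3 + 27*h^2 - 20*h + 1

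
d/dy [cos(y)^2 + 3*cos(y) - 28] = -(2*cos(y) + 3)*sin(y)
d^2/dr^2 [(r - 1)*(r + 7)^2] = 6*r + 26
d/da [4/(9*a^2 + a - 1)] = 4*(-18*a - 1)/(9*a^2 + a - 1)^2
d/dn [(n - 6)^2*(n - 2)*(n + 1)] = 4*n^3 - 39*n^2 + 92*n - 12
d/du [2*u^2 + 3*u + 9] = 4*u + 3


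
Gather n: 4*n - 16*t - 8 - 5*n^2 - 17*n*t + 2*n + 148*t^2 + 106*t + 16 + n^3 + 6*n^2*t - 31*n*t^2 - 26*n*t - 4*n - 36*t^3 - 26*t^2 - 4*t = n^3 + n^2*(6*t - 5) + n*(-31*t^2 - 43*t + 2) - 36*t^3 + 122*t^2 + 86*t + 8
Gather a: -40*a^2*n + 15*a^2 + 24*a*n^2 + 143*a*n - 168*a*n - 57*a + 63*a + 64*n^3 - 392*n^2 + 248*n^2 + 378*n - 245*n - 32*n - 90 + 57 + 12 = a^2*(15 - 40*n) + a*(24*n^2 - 25*n + 6) + 64*n^3 - 144*n^2 + 101*n - 21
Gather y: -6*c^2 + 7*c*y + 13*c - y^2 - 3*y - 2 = -6*c^2 + 13*c - y^2 + y*(7*c - 3) - 2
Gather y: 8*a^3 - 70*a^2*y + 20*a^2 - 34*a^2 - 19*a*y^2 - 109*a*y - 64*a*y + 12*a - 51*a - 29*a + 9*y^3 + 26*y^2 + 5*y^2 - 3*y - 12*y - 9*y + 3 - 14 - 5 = 8*a^3 - 14*a^2 - 68*a + 9*y^3 + y^2*(31 - 19*a) + y*(-70*a^2 - 173*a - 24) - 16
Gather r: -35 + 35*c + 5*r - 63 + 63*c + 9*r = 98*c + 14*r - 98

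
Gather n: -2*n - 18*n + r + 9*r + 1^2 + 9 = -20*n + 10*r + 10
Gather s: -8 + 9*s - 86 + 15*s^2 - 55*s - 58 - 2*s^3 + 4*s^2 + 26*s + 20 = -2*s^3 + 19*s^2 - 20*s - 132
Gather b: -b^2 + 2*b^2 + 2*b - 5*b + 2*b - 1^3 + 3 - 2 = b^2 - b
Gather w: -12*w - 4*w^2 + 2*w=-4*w^2 - 10*w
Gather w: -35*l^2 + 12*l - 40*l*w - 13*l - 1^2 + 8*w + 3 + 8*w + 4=-35*l^2 - l + w*(16 - 40*l) + 6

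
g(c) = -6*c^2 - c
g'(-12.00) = 143.00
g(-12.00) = -852.00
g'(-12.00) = 143.00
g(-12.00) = -852.00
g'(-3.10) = 36.20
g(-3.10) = -54.56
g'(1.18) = -15.16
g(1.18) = -9.53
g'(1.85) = -23.20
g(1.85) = -22.38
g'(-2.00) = 23.00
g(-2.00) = -22.00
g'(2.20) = -27.40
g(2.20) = -31.24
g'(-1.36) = 15.32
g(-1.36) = -9.74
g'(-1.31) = 14.72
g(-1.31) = -8.99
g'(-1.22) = 13.64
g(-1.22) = -7.71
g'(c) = -12*c - 1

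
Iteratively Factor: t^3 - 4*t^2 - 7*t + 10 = (t - 1)*(t^2 - 3*t - 10) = (t - 5)*(t - 1)*(t + 2)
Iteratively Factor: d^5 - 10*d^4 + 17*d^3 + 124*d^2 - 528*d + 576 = (d - 4)*(d^4 - 6*d^3 - 7*d^2 + 96*d - 144) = (d - 4)*(d - 3)*(d^3 - 3*d^2 - 16*d + 48) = (d - 4)^2*(d - 3)*(d^2 + d - 12) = (d - 4)^2*(d - 3)^2*(d + 4)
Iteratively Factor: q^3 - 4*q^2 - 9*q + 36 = (q - 3)*(q^2 - q - 12) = (q - 4)*(q - 3)*(q + 3)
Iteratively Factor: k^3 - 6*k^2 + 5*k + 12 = (k + 1)*(k^2 - 7*k + 12) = (k - 4)*(k + 1)*(k - 3)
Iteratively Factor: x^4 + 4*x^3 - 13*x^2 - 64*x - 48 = (x + 4)*(x^3 - 13*x - 12) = (x - 4)*(x + 4)*(x^2 + 4*x + 3) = (x - 4)*(x + 3)*(x + 4)*(x + 1)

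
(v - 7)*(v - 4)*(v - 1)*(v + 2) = v^4 - 10*v^3 + 15*v^2 + 50*v - 56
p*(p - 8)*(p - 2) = p^3 - 10*p^2 + 16*p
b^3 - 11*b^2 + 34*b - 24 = (b - 6)*(b - 4)*(b - 1)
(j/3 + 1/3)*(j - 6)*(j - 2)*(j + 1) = j^4/3 - 2*j^3 - j^2 + 16*j/3 + 4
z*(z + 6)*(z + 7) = z^3 + 13*z^2 + 42*z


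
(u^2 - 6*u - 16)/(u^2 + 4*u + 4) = (u - 8)/(u + 2)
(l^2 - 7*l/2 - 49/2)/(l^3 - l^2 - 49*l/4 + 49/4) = 2*(l - 7)/(2*l^2 - 9*l + 7)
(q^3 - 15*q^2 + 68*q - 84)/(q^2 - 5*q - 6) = (q^2 - 9*q + 14)/(q + 1)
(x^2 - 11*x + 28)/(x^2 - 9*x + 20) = (x - 7)/(x - 5)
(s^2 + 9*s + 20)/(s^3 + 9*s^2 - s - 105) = (s + 4)/(s^2 + 4*s - 21)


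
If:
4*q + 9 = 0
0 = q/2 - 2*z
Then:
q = -9/4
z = -9/16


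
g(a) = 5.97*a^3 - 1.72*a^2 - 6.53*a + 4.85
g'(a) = 17.91*a^2 - 3.44*a - 6.53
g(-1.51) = -9.77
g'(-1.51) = 39.50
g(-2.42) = -74.03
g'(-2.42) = 106.68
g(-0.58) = 6.89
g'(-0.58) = 1.49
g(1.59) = 14.12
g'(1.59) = 33.28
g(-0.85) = 5.49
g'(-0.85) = 9.33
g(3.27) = 173.85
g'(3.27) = 173.73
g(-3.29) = -204.88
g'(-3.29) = 198.65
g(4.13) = 369.10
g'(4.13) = 284.75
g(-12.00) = -10480.63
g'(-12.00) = 2613.79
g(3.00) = 130.97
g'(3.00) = 144.34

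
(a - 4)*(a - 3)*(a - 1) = a^3 - 8*a^2 + 19*a - 12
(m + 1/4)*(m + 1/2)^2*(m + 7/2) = m^4 + 19*m^3/4 + 39*m^2/8 + 29*m/16 + 7/32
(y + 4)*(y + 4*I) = y^2 + 4*y + 4*I*y + 16*I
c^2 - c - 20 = (c - 5)*(c + 4)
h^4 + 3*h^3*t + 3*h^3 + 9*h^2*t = h^2*(h + 3)*(h + 3*t)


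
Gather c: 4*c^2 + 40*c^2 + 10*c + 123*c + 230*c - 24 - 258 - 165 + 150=44*c^2 + 363*c - 297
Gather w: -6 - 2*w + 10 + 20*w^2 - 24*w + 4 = 20*w^2 - 26*w + 8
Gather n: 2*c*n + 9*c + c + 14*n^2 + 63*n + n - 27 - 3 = 10*c + 14*n^2 + n*(2*c + 64) - 30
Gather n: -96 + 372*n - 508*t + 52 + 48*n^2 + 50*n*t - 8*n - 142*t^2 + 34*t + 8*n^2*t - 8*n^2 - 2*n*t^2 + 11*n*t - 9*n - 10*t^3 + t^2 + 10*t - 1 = n^2*(8*t + 40) + n*(-2*t^2 + 61*t + 355) - 10*t^3 - 141*t^2 - 464*t - 45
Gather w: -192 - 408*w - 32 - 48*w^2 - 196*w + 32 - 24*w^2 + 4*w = -72*w^2 - 600*w - 192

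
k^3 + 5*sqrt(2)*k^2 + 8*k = k*(k + sqrt(2))*(k + 4*sqrt(2))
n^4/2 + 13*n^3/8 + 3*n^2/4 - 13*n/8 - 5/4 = (n/2 + 1)*(n - 1)*(n + 1)*(n + 5/4)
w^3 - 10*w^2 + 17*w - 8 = (w - 8)*(w - 1)^2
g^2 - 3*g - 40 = (g - 8)*(g + 5)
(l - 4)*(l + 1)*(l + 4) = l^3 + l^2 - 16*l - 16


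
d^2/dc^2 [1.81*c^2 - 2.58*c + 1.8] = 3.62000000000000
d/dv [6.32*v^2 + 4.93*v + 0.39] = 12.64*v + 4.93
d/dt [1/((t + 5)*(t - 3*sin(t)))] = (-t + (t + 5)*(3*cos(t) - 1) + 3*sin(t))/((t + 5)^2*(t - 3*sin(t))^2)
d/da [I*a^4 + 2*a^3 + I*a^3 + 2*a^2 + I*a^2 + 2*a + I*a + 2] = 4*I*a^3 + 3*a^2*(2 + I) + 2*a*(2 + I) + 2 + I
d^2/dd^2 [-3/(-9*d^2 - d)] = 6*(-9*d*(9*d + 1) + (18*d + 1)^2)/(d^3*(9*d + 1)^3)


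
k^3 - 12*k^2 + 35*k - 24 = (k - 8)*(k - 3)*(k - 1)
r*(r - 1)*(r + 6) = r^3 + 5*r^2 - 6*r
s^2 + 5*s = s*(s + 5)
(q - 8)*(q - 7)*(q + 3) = q^3 - 12*q^2 + 11*q + 168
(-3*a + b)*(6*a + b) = -18*a^2 + 3*a*b + b^2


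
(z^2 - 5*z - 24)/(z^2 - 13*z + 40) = (z + 3)/(z - 5)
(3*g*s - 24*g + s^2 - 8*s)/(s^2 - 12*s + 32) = (3*g + s)/(s - 4)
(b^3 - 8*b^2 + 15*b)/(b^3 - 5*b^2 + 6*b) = (b - 5)/(b - 2)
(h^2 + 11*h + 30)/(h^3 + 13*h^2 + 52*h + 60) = 1/(h + 2)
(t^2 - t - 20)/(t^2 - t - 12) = (-t^2 + t + 20)/(-t^2 + t + 12)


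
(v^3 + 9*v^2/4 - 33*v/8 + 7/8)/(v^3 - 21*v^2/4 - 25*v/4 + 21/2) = (8*v^2 + 26*v - 7)/(2*(4*v^2 - 17*v - 42))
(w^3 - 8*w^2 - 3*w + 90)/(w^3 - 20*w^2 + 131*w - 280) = (w^2 - 3*w - 18)/(w^2 - 15*w + 56)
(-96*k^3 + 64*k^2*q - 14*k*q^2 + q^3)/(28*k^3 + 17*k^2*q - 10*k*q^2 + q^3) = (24*k^2 - 10*k*q + q^2)/(-7*k^2 - 6*k*q + q^2)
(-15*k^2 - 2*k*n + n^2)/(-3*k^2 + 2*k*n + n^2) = (5*k - n)/(k - n)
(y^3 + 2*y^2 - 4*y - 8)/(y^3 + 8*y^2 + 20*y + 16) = (y - 2)/(y + 4)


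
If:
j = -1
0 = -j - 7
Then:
No Solution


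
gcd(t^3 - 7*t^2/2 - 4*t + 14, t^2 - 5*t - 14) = t + 2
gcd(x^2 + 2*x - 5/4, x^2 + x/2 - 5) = x + 5/2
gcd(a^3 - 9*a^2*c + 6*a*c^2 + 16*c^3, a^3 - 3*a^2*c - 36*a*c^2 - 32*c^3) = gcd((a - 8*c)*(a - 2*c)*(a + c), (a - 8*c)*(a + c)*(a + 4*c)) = a^2 - 7*a*c - 8*c^2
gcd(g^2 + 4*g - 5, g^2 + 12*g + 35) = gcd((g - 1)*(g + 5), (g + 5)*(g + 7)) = g + 5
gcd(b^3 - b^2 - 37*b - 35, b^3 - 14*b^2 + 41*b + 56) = b^2 - 6*b - 7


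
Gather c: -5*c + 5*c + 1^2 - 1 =0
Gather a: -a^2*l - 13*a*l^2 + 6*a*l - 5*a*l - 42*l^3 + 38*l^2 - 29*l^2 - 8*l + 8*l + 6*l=-a^2*l + a*(-13*l^2 + l) - 42*l^3 + 9*l^2 + 6*l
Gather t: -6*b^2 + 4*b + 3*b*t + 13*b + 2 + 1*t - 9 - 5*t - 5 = -6*b^2 + 17*b + t*(3*b - 4) - 12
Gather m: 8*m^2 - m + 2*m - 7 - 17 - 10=8*m^2 + m - 34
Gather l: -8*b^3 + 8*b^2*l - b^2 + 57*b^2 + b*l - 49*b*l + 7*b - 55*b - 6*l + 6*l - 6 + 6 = -8*b^3 + 56*b^2 - 48*b + l*(8*b^2 - 48*b)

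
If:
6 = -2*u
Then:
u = -3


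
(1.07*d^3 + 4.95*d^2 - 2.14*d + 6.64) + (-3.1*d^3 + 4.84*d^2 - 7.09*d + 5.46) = -2.03*d^3 + 9.79*d^2 - 9.23*d + 12.1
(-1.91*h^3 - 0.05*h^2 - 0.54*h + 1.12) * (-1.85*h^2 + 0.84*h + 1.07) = 3.5335*h^5 - 1.5119*h^4 - 1.0867*h^3 - 2.5791*h^2 + 0.363*h + 1.1984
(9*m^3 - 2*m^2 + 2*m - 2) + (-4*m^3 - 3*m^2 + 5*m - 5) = 5*m^3 - 5*m^2 + 7*m - 7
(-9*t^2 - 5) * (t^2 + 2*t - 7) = -9*t^4 - 18*t^3 + 58*t^2 - 10*t + 35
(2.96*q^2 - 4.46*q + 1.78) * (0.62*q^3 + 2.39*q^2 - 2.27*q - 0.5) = 1.8352*q^5 + 4.3092*q^4 - 16.275*q^3 + 12.8984*q^2 - 1.8106*q - 0.89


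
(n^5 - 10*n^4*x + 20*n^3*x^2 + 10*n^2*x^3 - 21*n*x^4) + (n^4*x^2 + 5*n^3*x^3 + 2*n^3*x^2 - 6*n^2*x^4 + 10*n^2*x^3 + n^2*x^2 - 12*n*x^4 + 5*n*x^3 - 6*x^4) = n^5 + n^4*x^2 - 10*n^4*x + 5*n^3*x^3 + 22*n^3*x^2 - 6*n^2*x^4 + 20*n^2*x^3 + n^2*x^2 - 33*n*x^4 + 5*n*x^3 - 6*x^4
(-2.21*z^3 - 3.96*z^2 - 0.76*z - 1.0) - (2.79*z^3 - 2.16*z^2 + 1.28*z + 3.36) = -5.0*z^3 - 1.8*z^2 - 2.04*z - 4.36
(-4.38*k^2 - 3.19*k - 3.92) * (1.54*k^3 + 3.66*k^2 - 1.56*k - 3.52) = -6.7452*k^5 - 20.9434*k^4 - 10.8794*k^3 + 6.0468*k^2 + 17.344*k + 13.7984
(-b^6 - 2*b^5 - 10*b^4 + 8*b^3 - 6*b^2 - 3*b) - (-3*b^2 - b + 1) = -b^6 - 2*b^5 - 10*b^4 + 8*b^3 - 3*b^2 - 2*b - 1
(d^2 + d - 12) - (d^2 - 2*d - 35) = 3*d + 23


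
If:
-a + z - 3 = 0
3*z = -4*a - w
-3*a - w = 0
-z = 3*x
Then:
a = -9/4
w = 27/4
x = -1/4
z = 3/4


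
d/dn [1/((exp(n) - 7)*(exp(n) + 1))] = 2*(3 - exp(n))*exp(n)/(exp(4*n) - 12*exp(3*n) + 22*exp(2*n) + 84*exp(n) + 49)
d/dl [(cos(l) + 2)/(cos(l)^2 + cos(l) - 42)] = (cos(l)^2 + 4*cos(l) + 44)*sin(l)/(cos(l)^2 + cos(l) - 42)^2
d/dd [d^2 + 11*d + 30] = 2*d + 11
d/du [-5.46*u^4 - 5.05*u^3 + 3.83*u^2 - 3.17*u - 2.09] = -21.84*u^3 - 15.15*u^2 + 7.66*u - 3.17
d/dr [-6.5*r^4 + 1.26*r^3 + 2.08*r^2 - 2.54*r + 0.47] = -26.0*r^3 + 3.78*r^2 + 4.16*r - 2.54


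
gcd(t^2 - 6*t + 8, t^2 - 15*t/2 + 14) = t - 4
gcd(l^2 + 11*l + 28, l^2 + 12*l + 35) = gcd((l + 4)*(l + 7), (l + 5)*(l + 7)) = l + 7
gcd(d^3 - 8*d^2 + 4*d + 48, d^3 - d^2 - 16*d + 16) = d - 4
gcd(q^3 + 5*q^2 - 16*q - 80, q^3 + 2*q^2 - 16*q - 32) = q^2 - 16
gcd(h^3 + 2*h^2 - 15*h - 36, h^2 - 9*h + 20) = h - 4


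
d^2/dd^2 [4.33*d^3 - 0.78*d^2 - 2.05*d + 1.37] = 25.98*d - 1.56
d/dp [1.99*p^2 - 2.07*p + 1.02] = 3.98*p - 2.07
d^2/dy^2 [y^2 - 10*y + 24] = 2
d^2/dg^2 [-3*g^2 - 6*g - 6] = -6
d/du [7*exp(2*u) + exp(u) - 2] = (14*exp(u) + 1)*exp(u)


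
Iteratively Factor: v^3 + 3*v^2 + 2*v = (v)*(v^2 + 3*v + 2) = v*(v + 1)*(v + 2)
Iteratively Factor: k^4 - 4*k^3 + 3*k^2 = (k)*(k^3 - 4*k^2 + 3*k) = k^2*(k^2 - 4*k + 3) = k^2*(k - 1)*(k - 3)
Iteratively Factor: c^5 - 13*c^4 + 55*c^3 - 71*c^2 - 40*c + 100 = (c - 2)*(c^4 - 11*c^3 + 33*c^2 - 5*c - 50) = (c - 5)*(c - 2)*(c^3 - 6*c^2 + 3*c + 10) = (c - 5)*(c - 2)^2*(c^2 - 4*c - 5) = (c - 5)*(c - 2)^2*(c + 1)*(c - 5)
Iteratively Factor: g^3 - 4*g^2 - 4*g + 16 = (g - 2)*(g^2 - 2*g - 8) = (g - 2)*(g + 2)*(g - 4)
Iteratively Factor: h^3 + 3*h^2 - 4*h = (h + 4)*(h^2 - h) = h*(h + 4)*(h - 1)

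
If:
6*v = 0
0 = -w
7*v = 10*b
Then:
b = 0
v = 0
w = 0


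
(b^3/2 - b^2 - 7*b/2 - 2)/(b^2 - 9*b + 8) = (b^3 - 2*b^2 - 7*b - 4)/(2*(b^2 - 9*b + 8))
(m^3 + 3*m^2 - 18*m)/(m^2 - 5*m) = (m^2 + 3*m - 18)/(m - 5)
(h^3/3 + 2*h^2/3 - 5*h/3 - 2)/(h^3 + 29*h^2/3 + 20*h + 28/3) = (h^3 + 2*h^2 - 5*h - 6)/(3*h^3 + 29*h^2 + 60*h + 28)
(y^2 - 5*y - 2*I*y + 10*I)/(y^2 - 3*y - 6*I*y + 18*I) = (y^2 - 5*y - 2*I*y + 10*I)/(y^2 - 3*y - 6*I*y + 18*I)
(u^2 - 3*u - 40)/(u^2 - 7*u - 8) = (u + 5)/(u + 1)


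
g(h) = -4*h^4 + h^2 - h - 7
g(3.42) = -545.95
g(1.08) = -12.36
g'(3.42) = -634.19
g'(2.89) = -381.42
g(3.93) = -949.66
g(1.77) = -44.90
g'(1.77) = -86.18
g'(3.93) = -964.32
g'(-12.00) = 27623.00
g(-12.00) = -82795.00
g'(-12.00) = 27623.00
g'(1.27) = -31.23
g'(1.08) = -19.00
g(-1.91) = -54.68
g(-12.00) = -82795.00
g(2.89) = -280.57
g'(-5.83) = 3157.82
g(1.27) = -17.06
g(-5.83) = -4588.16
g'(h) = -16*h^3 + 2*h - 1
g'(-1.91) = 106.67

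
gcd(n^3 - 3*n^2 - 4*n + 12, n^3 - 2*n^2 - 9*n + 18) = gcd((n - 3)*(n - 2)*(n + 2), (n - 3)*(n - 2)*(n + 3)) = n^2 - 5*n + 6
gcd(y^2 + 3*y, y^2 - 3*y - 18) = y + 3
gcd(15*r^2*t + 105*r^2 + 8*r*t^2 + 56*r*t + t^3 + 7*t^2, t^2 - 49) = t + 7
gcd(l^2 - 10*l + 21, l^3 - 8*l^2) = 1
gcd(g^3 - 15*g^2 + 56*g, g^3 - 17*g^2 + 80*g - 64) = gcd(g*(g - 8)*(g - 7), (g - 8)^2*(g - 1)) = g - 8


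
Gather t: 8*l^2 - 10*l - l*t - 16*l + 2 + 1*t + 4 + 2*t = 8*l^2 - 26*l + t*(3 - l) + 6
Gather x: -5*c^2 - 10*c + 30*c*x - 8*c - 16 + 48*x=-5*c^2 - 18*c + x*(30*c + 48) - 16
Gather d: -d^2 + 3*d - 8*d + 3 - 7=-d^2 - 5*d - 4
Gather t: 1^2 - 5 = -4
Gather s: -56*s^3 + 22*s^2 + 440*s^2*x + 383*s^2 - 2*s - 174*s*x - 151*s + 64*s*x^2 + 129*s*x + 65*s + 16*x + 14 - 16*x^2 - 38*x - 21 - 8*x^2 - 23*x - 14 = -56*s^3 + s^2*(440*x + 405) + s*(64*x^2 - 45*x - 88) - 24*x^2 - 45*x - 21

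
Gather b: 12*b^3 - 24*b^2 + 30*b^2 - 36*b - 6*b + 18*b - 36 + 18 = 12*b^3 + 6*b^2 - 24*b - 18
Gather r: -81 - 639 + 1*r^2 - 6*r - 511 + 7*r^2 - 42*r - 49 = 8*r^2 - 48*r - 1280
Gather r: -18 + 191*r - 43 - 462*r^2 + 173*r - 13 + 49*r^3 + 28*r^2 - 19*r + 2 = 49*r^3 - 434*r^2 + 345*r - 72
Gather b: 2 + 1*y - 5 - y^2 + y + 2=-y^2 + 2*y - 1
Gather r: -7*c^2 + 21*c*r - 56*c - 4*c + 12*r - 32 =-7*c^2 - 60*c + r*(21*c + 12) - 32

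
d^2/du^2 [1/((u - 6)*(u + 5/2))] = 4*(4*(u - 6)^2 + 2*(u - 6)*(2*u + 5) + (2*u + 5)^2)/((u - 6)^3*(2*u + 5)^3)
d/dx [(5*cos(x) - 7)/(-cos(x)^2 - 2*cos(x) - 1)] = (19 - 5*cos(x))*sin(x)/(cos(x) + 1)^3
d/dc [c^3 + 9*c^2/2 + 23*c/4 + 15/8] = 3*c^2 + 9*c + 23/4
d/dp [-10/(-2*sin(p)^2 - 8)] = -20*sin(2*p)/(cos(2*p) - 9)^2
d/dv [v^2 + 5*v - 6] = 2*v + 5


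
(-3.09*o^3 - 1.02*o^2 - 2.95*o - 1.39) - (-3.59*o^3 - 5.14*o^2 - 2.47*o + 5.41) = 0.5*o^3 + 4.12*o^2 - 0.48*o - 6.8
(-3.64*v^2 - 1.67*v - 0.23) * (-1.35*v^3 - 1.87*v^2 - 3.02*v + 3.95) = 4.914*v^5 + 9.0613*v^4 + 14.4262*v^3 - 8.9045*v^2 - 5.9019*v - 0.9085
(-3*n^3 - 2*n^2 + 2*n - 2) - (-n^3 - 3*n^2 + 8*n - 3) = -2*n^3 + n^2 - 6*n + 1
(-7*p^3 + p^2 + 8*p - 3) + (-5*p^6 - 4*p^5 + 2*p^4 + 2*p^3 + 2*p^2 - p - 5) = -5*p^6 - 4*p^5 + 2*p^4 - 5*p^3 + 3*p^2 + 7*p - 8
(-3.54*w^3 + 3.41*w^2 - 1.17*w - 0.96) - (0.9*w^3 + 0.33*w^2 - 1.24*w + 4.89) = -4.44*w^3 + 3.08*w^2 + 0.0700000000000001*w - 5.85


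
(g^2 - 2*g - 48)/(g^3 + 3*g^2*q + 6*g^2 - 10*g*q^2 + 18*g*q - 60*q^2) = (8 - g)/(-g^2 - 3*g*q + 10*q^2)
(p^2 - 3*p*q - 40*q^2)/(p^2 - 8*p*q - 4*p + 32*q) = (p + 5*q)/(p - 4)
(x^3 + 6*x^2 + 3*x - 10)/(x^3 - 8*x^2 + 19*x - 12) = (x^2 + 7*x + 10)/(x^2 - 7*x + 12)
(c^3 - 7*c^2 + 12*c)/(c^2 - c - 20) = c*(-c^2 + 7*c - 12)/(-c^2 + c + 20)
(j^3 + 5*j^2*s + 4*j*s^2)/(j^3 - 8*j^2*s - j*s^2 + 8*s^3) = j*(j + 4*s)/(j^2 - 9*j*s + 8*s^2)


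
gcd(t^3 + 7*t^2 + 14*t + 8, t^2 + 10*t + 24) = t + 4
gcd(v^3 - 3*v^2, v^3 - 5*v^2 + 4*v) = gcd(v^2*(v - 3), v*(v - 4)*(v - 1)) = v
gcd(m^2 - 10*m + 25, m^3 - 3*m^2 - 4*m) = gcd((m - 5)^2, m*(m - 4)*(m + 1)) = 1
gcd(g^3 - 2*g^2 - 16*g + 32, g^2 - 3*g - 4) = g - 4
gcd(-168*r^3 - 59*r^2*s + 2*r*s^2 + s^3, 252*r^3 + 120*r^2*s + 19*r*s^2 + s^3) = 7*r + s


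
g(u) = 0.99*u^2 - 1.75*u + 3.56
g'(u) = 1.98*u - 1.75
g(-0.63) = 5.06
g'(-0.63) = -3.00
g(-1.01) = 6.34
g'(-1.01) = -3.75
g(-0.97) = 6.19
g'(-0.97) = -3.67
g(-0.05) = 3.65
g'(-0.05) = -1.85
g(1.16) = 2.86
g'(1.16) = 0.55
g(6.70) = 36.28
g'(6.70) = 11.52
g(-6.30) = 53.88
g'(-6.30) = -14.22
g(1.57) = 3.25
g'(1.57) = 1.36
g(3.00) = 7.22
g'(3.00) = 4.19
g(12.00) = 125.12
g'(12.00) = 22.01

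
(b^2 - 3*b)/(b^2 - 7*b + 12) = b/(b - 4)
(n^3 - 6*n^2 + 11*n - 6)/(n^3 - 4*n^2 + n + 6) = (n - 1)/(n + 1)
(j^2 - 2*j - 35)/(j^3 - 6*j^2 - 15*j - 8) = (-j^2 + 2*j + 35)/(-j^3 + 6*j^2 + 15*j + 8)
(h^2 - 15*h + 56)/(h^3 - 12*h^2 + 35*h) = (h - 8)/(h*(h - 5))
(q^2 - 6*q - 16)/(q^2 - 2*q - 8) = (q - 8)/(q - 4)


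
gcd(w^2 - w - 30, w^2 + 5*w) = w + 5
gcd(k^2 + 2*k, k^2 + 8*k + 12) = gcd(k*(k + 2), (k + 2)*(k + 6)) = k + 2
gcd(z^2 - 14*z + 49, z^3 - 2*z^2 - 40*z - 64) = 1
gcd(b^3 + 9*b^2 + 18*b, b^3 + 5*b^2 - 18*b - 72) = b^2 + 9*b + 18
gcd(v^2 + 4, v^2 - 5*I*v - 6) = v - 2*I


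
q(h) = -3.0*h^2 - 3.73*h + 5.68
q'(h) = -6.0*h - 3.73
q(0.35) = 4.01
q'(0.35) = -5.83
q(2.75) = -27.26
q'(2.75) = -20.23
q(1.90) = -12.24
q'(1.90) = -15.13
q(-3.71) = -21.77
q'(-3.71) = 18.53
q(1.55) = -7.31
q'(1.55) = -13.03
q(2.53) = -22.96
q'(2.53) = -18.91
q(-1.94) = 1.63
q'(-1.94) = 7.91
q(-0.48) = 6.78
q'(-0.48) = -0.85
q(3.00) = -32.51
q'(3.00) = -21.73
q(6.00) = -124.70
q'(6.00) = -39.73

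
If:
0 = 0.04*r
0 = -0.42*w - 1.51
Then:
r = 0.00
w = -3.60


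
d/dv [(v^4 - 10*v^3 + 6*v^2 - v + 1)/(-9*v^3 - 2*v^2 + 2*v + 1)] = (-9*v^6 - 4*v^5 + 80*v^4 - 54*v^3 + 7*v^2 + 16*v - 3)/(81*v^6 + 36*v^5 - 32*v^4 - 26*v^3 + 4*v + 1)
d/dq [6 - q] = -1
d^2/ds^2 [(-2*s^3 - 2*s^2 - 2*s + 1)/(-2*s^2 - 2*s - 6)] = (-4*s^3 - 3*s^2 + 33*s + 14)/(s^6 + 3*s^5 + 12*s^4 + 19*s^3 + 36*s^2 + 27*s + 27)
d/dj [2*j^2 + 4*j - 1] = 4*j + 4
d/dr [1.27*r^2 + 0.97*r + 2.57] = 2.54*r + 0.97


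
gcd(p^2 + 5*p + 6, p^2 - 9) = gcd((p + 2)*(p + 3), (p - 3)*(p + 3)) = p + 3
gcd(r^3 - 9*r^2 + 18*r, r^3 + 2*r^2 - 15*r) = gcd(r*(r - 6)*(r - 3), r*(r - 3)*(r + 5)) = r^2 - 3*r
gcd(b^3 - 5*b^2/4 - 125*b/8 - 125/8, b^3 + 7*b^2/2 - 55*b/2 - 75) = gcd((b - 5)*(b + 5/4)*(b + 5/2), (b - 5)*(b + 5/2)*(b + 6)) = b^2 - 5*b/2 - 25/2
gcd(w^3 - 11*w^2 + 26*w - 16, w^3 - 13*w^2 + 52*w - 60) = w - 2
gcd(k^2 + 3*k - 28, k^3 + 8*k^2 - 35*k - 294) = k + 7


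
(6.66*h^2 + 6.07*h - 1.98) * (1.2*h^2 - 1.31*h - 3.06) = 7.992*h^4 - 1.4406*h^3 - 30.7073*h^2 - 15.9804*h + 6.0588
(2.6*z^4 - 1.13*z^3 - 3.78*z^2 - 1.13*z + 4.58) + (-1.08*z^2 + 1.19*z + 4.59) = 2.6*z^4 - 1.13*z^3 - 4.86*z^2 + 0.0600000000000001*z + 9.17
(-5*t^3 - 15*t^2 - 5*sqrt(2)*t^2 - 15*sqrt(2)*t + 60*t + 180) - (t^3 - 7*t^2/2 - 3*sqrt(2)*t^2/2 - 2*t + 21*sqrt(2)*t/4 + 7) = -6*t^3 - 23*t^2/2 - 7*sqrt(2)*t^2/2 - 81*sqrt(2)*t/4 + 62*t + 173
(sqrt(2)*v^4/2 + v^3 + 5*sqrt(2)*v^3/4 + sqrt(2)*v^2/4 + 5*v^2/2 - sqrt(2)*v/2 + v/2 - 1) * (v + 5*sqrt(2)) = sqrt(2)*v^5/2 + 5*sqrt(2)*v^4/4 + 6*v^4 + 21*sqrt(2)*v^3/4 + 15*v^3 + 3*v^2 + 12*sqrt(2)*v^2 - 6*v + 5*sqrt(2)*v/2 - 5*sqrt(2)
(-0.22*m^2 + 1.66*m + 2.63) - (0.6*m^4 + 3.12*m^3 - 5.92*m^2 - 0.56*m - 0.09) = -0.6*m^4 - 3.12*m^3 + 5.7*m^2 + 2.22*m + 2.72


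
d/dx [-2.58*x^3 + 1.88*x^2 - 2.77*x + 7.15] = -7.74*x^2 + 3.76*x - 2.77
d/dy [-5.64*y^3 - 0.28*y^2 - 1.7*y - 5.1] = -16.92*y^2 - 0.56*y - 1.7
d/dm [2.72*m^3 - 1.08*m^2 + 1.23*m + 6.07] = 8.16*m^2 - 2.16*m + 1.23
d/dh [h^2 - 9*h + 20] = 2*h - 9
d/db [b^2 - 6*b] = 2*b - 6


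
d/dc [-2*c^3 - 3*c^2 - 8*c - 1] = -6*c^2 - 6*c - 8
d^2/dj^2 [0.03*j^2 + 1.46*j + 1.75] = 0.0600000000000000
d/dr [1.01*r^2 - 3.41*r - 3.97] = 2.02*r - 3.41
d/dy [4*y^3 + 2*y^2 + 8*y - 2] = 12*y^2 + 4*y + 8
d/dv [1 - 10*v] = -10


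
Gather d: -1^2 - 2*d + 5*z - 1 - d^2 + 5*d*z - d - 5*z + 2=-d^2 + d*(5*z - 3)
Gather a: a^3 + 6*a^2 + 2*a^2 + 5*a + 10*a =a^3 + 8*a^2 + 15*a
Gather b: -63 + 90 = 27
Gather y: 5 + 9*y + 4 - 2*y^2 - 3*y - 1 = -2*y^2 + 6*y + 8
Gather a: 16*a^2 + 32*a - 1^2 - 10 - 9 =16*a^2 + 32*a - 20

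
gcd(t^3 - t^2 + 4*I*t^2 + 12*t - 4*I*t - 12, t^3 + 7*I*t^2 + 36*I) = t^2 + 4*I*t + 12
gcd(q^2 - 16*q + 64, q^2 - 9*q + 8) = q - 8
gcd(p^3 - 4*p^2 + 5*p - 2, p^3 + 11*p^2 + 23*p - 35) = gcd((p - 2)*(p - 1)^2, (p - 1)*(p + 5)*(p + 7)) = p - 1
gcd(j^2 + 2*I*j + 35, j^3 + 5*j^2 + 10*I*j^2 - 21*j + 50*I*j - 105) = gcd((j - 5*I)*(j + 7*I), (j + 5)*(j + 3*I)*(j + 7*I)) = j + 7*I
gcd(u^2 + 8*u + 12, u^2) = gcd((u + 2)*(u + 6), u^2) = 1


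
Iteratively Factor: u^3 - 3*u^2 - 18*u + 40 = (u - 5)*(u^2 + 2*u - 8) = (u - 5)*(u - 2)*(u + 4)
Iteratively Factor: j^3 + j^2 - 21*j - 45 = (j + 3)*(j^2 - 2*j - 15) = (j - 5)*(j + 3)*(j + 3)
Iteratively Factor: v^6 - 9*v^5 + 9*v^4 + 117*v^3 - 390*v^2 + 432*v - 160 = (v - 1)*(v^5 - 8*v^4 + v^3 + 118*v^2 - 272*v + 160) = (v - 1)*(v + 4)*(v^4 - 12*v^3 + 49*v^2 - 78*v + 40) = (v - 1)^2*(v + 4)*(v^3 - 11*v^2 + 38*v - 40) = (v - 4)*(v - 1)^2*(v + 4)*(v^2 - 7*v + 10) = (v - 4)*(v - 2)*(v - 1)^2*(v + 4)*(v - 5)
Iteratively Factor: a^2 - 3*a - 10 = (a + 2)*(a - 5)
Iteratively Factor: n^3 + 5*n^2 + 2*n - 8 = (n + 4)*(n^2 + n - 2) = (n + 2)*(n + 4)*(n - 1)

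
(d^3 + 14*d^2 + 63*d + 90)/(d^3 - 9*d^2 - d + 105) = (d^2 + 11*d + 30)/(d^2 - 12*d + 35)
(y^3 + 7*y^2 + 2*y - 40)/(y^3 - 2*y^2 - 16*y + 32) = (y + 5)/(y - 4)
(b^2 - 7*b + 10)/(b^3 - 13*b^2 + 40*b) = (b - 2)/(b*(b - 8))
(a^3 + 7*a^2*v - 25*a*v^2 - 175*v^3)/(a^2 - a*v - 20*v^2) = (a^2 + 12*a*v + 35*v^2)/(a + 4*v)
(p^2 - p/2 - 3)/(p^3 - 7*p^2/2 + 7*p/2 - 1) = (2*p + 3)/(2*p^2 - 3*p + 1)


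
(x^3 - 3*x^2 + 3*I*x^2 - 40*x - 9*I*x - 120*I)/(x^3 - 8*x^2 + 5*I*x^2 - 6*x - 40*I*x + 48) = (x + 5)/(x + 2*I)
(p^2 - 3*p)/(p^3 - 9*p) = 1/(p + 3)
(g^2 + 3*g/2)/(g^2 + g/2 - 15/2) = g*(2*g + 3)/(2*g^2 + g - 15)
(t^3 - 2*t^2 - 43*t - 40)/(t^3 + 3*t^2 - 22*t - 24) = (t^2 - 3*t - 40)/(t^2 + 2*t - 24)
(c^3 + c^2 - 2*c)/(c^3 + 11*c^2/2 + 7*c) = 2*(c - 1)/(2*c + 7)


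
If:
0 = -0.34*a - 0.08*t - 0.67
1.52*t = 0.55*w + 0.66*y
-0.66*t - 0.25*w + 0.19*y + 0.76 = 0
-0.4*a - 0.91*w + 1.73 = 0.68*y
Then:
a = -2.31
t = 1.46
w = 1.06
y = 2.48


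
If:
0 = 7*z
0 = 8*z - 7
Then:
No Solution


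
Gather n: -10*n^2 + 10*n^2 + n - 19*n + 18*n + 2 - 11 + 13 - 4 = 0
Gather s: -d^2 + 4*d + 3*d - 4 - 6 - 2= -d^2 + 7*d - 12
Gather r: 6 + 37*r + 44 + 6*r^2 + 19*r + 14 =6*r^2 + 56*r + 64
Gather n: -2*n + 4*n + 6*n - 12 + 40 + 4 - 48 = 8*n - 16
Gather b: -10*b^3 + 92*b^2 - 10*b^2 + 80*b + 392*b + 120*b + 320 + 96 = -10*b^3 + 82*b^2 + 592*b + 416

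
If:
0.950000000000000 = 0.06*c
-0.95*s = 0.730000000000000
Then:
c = 15.83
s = -0.77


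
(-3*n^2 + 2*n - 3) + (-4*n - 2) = -3*n^2 - 2*n - 5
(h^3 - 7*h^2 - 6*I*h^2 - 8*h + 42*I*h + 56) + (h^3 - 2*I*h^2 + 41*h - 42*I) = 2*h^3 - 7*h^2 - 8*I*h^2 + 33*h + 42*I*h + 56 - 42*I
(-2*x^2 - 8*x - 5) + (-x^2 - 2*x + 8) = -3*x^2 - 10*x + 3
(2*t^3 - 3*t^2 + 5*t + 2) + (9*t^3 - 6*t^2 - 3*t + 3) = 11*t^3 - 9*t^2 + 2*t + 5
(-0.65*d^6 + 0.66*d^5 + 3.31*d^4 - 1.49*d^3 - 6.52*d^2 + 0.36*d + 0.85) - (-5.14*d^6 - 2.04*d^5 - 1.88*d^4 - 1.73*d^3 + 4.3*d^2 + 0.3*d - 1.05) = 4.49*d^6 + 2.7*d^5 + 5.19*d^4 + 0.24*d^3 - 10.82*d^2 + 0.06*d + 1.9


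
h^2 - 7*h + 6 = (h - 6)*(h - 1)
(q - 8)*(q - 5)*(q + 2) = q^3 - 11*q^2 + 14*q + 80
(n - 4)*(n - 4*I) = n^2 - 4*n - 4*I*n + 16*I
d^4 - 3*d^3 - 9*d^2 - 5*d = d*(d - 5)*(d + 1)^2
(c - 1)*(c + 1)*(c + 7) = c^3 + 7*c^2 - c - 7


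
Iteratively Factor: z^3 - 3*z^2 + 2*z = (z)*(z^2 - 3*z + 2) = z*(z - 2)*(z - 1)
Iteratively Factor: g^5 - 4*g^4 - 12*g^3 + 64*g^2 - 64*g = (g - 4)*(g^4 - 12*g^2 + 16*g) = g*(g - 4)*(g^3 - 12*g + 16) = g*(g - 4)*(g - 2)*(g^2 + 2*g - 8) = g*(g - 4)*(g - 2)^2*(g + 4)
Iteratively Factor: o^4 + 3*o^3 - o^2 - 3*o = (o - 1)*(o^3 + 4*o^2 + 3*o) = o*(o - 1)*(o^2 + 4*o + 3) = o*(o - 1)*(o + 3)*(o + 1)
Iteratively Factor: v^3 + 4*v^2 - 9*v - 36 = (v + 3)*(v^2 + v - 12) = (v + 3)*(v + 4)*(v - 3)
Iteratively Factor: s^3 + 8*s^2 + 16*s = (s + 4)*(s^2 + 4*s) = s*(s + 4)*(s + 4)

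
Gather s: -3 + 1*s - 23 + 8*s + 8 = 9*s - 18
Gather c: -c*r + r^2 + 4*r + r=-c*r + r^2 + 5*r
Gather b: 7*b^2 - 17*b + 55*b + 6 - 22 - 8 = 7*b^2 + 38*b - 24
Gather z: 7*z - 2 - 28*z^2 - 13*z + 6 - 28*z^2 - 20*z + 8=-56*z^2 - 26*z + 12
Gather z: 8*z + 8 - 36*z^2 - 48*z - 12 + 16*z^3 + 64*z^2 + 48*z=16*z^3 + 28*z^2 + 8*z - 4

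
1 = 1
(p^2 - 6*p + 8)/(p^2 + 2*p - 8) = (p - 4)/(p + 4)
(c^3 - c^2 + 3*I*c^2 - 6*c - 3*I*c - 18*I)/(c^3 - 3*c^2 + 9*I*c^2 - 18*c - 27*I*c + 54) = (c + 2)/(c + 6*I)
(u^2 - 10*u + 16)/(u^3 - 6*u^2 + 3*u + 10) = (u - 8)/(u^2 - 4*u - 5)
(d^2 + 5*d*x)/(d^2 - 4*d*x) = (d + 5*x)/(d - 4*x)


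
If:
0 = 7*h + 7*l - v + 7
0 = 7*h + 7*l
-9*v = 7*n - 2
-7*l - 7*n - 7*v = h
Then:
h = -2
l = 2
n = -61/7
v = 7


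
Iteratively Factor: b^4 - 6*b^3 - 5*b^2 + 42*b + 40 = (b + 1)*(b^3 - 7*b^2 + 2*b + 40) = (b - 5)*(b + 1)*(b^2 - 2*b - 8) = (b - 5)*(b - 4)*(b + 1)*(b + 2)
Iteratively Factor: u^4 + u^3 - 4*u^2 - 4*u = (u)*(u^3 + u^2 - 4*u - 4) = u*(u + 2)*(u^2 - u - 2) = u*(u - 2)*(u + 2)*(u + 1)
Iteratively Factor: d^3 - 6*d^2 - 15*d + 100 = (d - 5)*(d^2 - d - 20) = (d - 5)*(d + 4)*(d - 5)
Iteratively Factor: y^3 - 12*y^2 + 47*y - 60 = (y - 3)*(y^2 - 9*y + 20) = (y - 4)*(y - 3)*(y - 5)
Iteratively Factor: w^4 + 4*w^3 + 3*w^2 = (w)*(w^3 + 4*w^2 + 3*w) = w*(w + 3)*(w^2 + w) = w^2*(w + 3)*(w + 1)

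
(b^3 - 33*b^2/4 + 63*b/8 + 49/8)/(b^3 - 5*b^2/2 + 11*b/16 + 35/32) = 4*(b - 7)/(4*b - 5)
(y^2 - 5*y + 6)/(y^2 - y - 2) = (y - 3)/(y + 1)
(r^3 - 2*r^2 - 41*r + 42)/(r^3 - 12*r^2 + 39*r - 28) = (r + 6)/(r - 4)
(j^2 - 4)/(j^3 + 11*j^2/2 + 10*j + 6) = 2*(j - 2)/(2*j^2 + 7*j + 6)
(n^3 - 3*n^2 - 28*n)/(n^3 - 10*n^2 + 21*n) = (n + 4)/(n - 3)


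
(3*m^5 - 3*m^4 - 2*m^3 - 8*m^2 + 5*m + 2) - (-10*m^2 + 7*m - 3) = 3*m^5 - 3*m^4 - 2*m^3 + 2*m^2 - 2*m + 5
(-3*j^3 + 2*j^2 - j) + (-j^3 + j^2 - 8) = -4*j^3 + 3*j^2 - j - 8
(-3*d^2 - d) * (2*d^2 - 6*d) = -6*d^4 + 16*d^3 + 6*d^2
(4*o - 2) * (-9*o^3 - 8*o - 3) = -36*o^4 + 18*o^3 - 32*o^2 + 4*o + 6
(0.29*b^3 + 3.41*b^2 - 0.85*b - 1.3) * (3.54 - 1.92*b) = -0.5568*b^4 - 5.5206*b^3 + 13.7034*b^2 - 0.513*b - 4.602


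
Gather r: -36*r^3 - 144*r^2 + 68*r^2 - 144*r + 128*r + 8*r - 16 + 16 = -36*r^3 - 76*r^2 - 8*r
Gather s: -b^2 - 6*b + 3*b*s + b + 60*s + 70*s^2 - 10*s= -b^2 - 5*b + 70*s^2 + s*(3*b + 50)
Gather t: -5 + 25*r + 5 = 25*r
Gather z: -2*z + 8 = 8 - 2*z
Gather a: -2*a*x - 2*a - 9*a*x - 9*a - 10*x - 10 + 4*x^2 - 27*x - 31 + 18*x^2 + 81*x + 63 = a*(-11*x - 11) + 22*x^2 + 44*x + 22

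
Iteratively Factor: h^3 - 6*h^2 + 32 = (h - 4)*(h^2 - 2*h - 8) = (h - 4)*(h + 2)*(h - 4)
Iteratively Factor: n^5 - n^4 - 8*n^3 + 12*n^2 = (n)*(n^4 - n^3 - 8*n^2 + 12*n) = n*(n - 2)*(n^3 + n^2 - 6*n) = n*(n - 2)^2*(n^2 + 3*n) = n*(n - 2)^2*(n + 3)*(n)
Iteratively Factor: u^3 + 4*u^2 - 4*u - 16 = (u + 4)*(u^2 - 4) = (u - 2)*(u + 4)*(u + 2)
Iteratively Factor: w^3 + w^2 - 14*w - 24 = (w + 2)*(w^2 - w - 12) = (w + 2)*(w + 3)*(w - 4)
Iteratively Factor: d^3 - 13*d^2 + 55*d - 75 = (d - 5)*(d^2 - 8*d + 15) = (d - 5)*(d - 3)*(d - 5)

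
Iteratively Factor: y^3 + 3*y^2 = (y + 3)*(y^2) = y*(y + 3)*(y)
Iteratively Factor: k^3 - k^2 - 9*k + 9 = (k - 3)*(k^2 + 2*k - 3) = (k - 3)*(k + 3)*(k - 1)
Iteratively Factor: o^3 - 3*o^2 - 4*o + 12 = (o - 3)*(o^2 - 4) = (o - 3)*(o - 2)*(o + 2)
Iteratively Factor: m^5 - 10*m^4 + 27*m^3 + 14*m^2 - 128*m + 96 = (m - 1)*(m^4 - 9*m^3 + 18*m^2 + 32*m - 96) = (m - 3)*(m - 1)*(m^3 - 6*m^2 + 32) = (m - 3)*(m - 1)*(m + 2)*(m^2 - 8*m + 16) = (m - 4)*(m - 3)*(m - 1)*(m + 2)*(m - 4)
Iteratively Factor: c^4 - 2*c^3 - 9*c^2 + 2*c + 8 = (c + 2)*(c^3 - 4*c^2 - c + 4) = (c - 4)*(c + 2)*(c^2 - 1) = (c - 4)*(c + 1)*(c + 2)*(c - 1)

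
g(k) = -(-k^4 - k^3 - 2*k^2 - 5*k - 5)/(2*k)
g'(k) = -(-4*k^3 - 3*k^2 - 4*k - 5)/(2*k) + (-k^4 - k^3 - 2*k^2 - 5*k - 5)/(2*k^2) = 3*k^2/2 + k + 1 - 5/(2*k^2)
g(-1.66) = -1.58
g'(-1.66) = 2.57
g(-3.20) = -12.75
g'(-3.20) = 12.92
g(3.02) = 24.68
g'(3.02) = 17.43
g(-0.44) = -3.57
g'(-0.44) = -12.06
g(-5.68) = -79.11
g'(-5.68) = 43.64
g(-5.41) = -67.91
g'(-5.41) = 39.41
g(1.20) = 7.37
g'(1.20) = 2.62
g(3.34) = 30.80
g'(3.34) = 20.85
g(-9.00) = -330.78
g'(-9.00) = 113.47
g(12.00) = 950.71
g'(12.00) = 228.98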